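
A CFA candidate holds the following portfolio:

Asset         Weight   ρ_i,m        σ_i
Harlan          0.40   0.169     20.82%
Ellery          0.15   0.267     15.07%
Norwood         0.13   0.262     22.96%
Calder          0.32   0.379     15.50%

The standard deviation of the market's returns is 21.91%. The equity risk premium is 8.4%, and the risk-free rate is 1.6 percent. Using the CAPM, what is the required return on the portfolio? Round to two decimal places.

β_Harlan = 0.169 × 20.82% / 21.91% = 0.1606
β_Ellery = 0.267 × 15.07% / 21.91% = 0.1836
β_Norwood = 0.262 × 22.96% / 21.91% = 0.2746
β_Calder = 0.379 × 15.50% / 21.91% = 0.2681
β_P = Σ w_i β_i = 0.40×0.1606 + 0.15×0.1836 + 0.13×0.2746 + 0.32×0.2681 = 0.2133
E(R_P) = R_f + β_P × MRP = 1.6% + 0.2133 × 8.4% = 3.39%

3.39%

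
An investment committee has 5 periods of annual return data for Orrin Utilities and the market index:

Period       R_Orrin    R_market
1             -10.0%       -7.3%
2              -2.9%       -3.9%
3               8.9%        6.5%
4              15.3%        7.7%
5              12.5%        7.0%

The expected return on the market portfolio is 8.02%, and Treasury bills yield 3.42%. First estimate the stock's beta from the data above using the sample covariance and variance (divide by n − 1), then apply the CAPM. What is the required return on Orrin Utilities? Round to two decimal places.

Mean R_i = (-10.0 − 2.9 + 8.9 + 15.3 + 12.5) / 5 = 4.7600%
Mean R_m = (-7.3 − 3.9 + 6.5 + 7.7 + 7.0) / 5 = 2.0000%
Σ(R_i − R̄_i)(R_m − R̄_m) = 299.8700  ⇒  Cov = 299.8700 / 4 = 74.9675
Σ(R_m − R̄_m)² = 199.0400  ⇒  Var(R_m) = 199.0400 / 4 = 49.7600
β = Cov / Var(R_m) = 74.9675 / 49.7600 = 1.5066
MRP = 8.02% − 3.42% = 4.60%
E(R) = R_f + β × MRP = 3.42% + 1.5066 × 4.60% = 10.35%

10.35%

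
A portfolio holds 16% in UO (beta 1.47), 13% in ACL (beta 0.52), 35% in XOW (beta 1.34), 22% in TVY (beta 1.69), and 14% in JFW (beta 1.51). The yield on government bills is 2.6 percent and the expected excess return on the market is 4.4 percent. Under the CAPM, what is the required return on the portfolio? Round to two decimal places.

8.56%

β_P = Σ w_i β_i = 0.16×1.47 + 0.13×0.52 + 0.35×1.34 + 0.22×1.69 + 0.14×1.51 = 1.3550
E(R_P) = R_f + β_P × MRP = 2.6% + 1.3550 × 4.4% = 8.56%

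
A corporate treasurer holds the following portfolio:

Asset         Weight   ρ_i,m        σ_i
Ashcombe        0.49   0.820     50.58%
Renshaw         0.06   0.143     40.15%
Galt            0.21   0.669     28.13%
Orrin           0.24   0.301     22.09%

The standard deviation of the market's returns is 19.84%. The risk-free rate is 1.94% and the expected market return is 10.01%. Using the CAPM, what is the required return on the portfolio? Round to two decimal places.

12.60%

β_Ashcombe = 0.820 × 50.58% / 19.84% = 2.0905
β_Renshaw = 0.143 × 40.15% / 19.84% = 0.2894
β_Galt = 0.669 × 28.13% / 19.84% = 0.9485
β_Orrin = 0.301 × 22.09% / 19.84% = 0.3351
β_P = Σ w_i β_i = 0.49×2.0905 + 0.06×0.2894 + 0.21×0.9485 + 0.24×0.3351 = 1.3213
MRP = 10.01% − 1.94% = 8.07%
E(R_P) = R_f + β_P × MRP = 1.94% + 1.3213 × 8.07% = 12.60%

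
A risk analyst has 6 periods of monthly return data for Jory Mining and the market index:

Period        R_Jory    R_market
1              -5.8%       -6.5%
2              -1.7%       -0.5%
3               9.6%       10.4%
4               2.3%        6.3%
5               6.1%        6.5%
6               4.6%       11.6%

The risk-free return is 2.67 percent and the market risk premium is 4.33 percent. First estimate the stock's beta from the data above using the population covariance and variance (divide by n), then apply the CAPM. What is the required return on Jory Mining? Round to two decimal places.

5.87%

Mean R_i = (-5.8 − 1.7 + 9.6 + 2.3 + 6.1 + 4.6) / 6 = 2.5167%
Mean R_m = (-6.5 − 0.5 + 10.4 + 6.3 + 6.5 + 11.6) / 6 = 4.6333%
Σ(R_i − R̄_i)(R_m − R̄_m) = 175.9267  ⇒  Cov = 175.9267 / 6 = 29.3211
Σ(R_m − R̄_m)² = 238.3533  ⇒  Var(R_m) = 238.3533 / 6 = 39.7256
β = Cov / Var(R_m) = 29.3211 / 39.7256 = 0.7381
E(R) = R_f + β × MRP = 2.67% + 0.7381 × 4.33% = 5.87%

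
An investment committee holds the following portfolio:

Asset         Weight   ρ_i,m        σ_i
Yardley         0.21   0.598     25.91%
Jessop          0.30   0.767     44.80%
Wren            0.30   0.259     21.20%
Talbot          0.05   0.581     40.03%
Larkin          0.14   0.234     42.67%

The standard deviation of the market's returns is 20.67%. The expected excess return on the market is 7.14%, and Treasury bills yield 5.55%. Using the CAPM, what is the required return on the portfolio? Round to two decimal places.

β_Yardley = 0.598 × 25.91% / 20.67% = 0.7496
β_Jessop = 0.767 × 44.80% / 20.67% = 1.6624
β_Wren = 0.259 × 21.20% / 20.67% = 0.2656
β_Talbot = 0.581 × 40.03% / 20.67% = 1.1252
β_Larkin = 0.234 × 42.67% / 20.67% = 0.4831
β_P = Σ w_i β_i = 0.21×0.7496 + 0.30×1.6624 + 0.30×0.2656 + 0.05×1.1252 + 0.14×0.4831 = 0.8597
E(R_P) = R_f + β_P × MRP = 5.55% + 0.8597 × 7.14% = 11.69%

11.69%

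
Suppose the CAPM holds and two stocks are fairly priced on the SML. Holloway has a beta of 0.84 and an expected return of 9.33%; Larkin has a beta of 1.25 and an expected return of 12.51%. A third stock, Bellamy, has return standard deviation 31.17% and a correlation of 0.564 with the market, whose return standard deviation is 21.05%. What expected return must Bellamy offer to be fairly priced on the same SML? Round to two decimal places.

MRP = (12.51% − 9.33%) / (1.25 − 0.84) = 7.7561%
R_f = 9.33% − 0.84 × 7.7561% = 2.8149%
β_Bellamy = ρ·σ_i/σ_m = 0.564 × 31.17 / 21.05 = 0.8351
E(R_Bellamy) = R_f + β × MRP = 2.8149% + 0.8351 × 7.7561% = 9.29%

9.29%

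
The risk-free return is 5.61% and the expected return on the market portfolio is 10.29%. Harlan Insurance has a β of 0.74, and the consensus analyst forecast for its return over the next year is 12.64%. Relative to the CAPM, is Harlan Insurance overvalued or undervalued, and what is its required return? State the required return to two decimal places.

Undervalued; required return 9.07%

MRP = 10.29% − 5.61% = 4.68%
Required return = R_f + β·MRP = 5.61% + 0.74 × 4.68% = 9.07%
Forecast 12.64% > required 9.07% → the stock plots above the SML → undervalued.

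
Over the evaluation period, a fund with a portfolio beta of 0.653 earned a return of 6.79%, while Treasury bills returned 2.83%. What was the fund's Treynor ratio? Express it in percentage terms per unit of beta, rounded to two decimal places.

Treynor = (R_P − R_f) / β_P = (6.79% − 2.83%) / 0.6530 = 3.96% / 0.6530 = 6.06%

6.06%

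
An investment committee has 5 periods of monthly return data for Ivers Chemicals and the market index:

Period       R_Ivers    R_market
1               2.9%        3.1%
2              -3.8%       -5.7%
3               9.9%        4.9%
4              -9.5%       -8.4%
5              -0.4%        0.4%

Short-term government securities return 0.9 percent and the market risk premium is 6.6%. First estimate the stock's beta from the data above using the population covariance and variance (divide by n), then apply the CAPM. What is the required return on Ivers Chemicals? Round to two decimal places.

8.89%

Mean R_i = (2.9 − 3.8 + 9.9 − 9.5 − 0.4) / 5 = -0.1800%
Mean R_m = (3.1 − 5.7 + 4.9 − 8.4 + 0.4) / 5 = -1.1400%
Σ(R_i − R̄_i)(R_m − R̄_m) = 157.7740  ⇒  Cov = 157.7740 / 5 = 31.5548
Σ(R_m − R̄_m)² = 130.3320  ⇒  Var(R_m) = 130.3320 / 5 = 26.0664
β = Cov / Var(R_m) = 31.5548 / 26.0664 = 1.2106
E(R) = R_f + β × MRP = 0.9% + 1.2106 × 6.6% = 8.89%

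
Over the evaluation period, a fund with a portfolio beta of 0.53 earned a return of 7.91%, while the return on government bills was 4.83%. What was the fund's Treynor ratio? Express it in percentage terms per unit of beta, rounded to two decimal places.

5.81%

Treynor = (R_P − R_f) / β_P = (7.91% − 4.83%) / 0.5300 = 3.08% / 0.5300 = 5.81%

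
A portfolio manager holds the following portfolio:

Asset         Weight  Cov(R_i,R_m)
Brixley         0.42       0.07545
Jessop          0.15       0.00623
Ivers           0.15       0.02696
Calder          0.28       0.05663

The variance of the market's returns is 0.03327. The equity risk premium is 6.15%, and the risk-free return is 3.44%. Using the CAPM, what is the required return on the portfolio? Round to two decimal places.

β_Brixley = 0.07545 / 0.03327 = 2.2678
β_Jessop = 0.00623 / 0.03327 = 0.1873
β_Ivers = 0.02696 / 0.03327 = 0.8103
β_Calder = 0.05663 / 0.03327 = 1.7021
β_P = Σ w_i β_i = 0.42×2.2678 + 0.15×0.1873 + 0.15×0.8103 + 0.28×1.7021 = 1.5787
E(R_P) = R_f + β_P × MRP = 3.44% + 1.5787 × 6.15% = 13.15%

13.15%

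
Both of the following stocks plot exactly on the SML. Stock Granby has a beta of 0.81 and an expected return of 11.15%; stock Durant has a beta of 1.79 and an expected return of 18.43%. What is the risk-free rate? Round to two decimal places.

Both satisfy E(R) = R_f + β·MRP, so the slope of the SML is
MRP = (18.43% − 11.15%) / (1.79 − 0.81) = 7.28% / 0.98 = 7.4286%
R_f = E(R_Granby) − β_Granby·MRP = 11.15% − 0.81 × 7.4286% = 5.1328%

5.13%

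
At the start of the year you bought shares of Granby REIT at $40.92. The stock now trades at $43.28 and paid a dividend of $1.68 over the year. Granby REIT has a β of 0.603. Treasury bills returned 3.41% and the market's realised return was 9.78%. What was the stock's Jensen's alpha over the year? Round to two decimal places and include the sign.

Realised HPR = (P1 + D1 − P0) / P0 = (43.28 + 1.68 − 40.92) / 40.92 = 4.04 / 40.92 = 9.8729%
MRP = 9.78% − 3.41% = 6.37%
CAPM required = R_f + β·MRP = 3.41% + 0.603 × 6.37% = 7.25111%
α = realised − required = 9.8729% − 7.25111% = +2.62%

+2.62%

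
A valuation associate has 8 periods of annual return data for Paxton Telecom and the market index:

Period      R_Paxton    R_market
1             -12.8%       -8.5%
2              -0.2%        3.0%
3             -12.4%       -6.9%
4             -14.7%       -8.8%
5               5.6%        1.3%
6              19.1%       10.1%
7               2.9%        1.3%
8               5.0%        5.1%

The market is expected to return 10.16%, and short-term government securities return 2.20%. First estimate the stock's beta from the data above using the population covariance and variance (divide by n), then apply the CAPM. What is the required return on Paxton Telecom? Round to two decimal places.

Mean R_i = (-12.8 − 0.2 − 12.4 − 14.7 + 5.6 + 19.1 + 2.9 + 5.0) / 8 = -0.9375%
Mean R_m = (-8.5 + 3.0 − 6.9 − 8.8 + 1.3 + 10.1 + 1.3 + 5.1) / 8 = -0.4250%
Σ(R_i − R̄_i)(R_m − R̄_m) = 549.3925  ⇒  Cov = 549.3925 / 8 = 68.6741
Σ(R_m − R̄_m)² = 336.2550  ⇒  Var(R_m) = 336.2550 / 8 = 42.0319
β = Cov / Var(R_m) = 68.6741 / 42.0319 = 1.6339
MRP = 10.16% − 2.20% = 7.96%
E(R) = R_f + β × MRP = 2.20% + 1.6339 × 7.96% = 15.21%

15.21%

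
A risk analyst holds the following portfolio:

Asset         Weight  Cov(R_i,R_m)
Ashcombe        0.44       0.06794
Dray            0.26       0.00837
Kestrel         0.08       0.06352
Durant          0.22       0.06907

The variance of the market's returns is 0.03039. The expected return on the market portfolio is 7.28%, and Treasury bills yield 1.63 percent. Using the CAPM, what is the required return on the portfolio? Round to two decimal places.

11.36%

β_Ashcombe = 0.06794 / 0.03039 = 2.2356
β_Dray = 0.00837 / 0.03039 = 0.2754
β_Kestrel = 0.06352 / 0.03039 = 2.0902
β_Durant = 0.06907 / 0.03039 = 2.2728
β_P = Σ w_i β_i = 0.44×2.2356 + 0.26×0.2754 + 0.08×2.0902 + 0.22×2.2728 = 1.7225
MRP = 7.28% − 1.63% = 5.65%
E(R_P) = R_f + β_P × MRP = 1.63% + 1.7225 × 5.65% = 11.36%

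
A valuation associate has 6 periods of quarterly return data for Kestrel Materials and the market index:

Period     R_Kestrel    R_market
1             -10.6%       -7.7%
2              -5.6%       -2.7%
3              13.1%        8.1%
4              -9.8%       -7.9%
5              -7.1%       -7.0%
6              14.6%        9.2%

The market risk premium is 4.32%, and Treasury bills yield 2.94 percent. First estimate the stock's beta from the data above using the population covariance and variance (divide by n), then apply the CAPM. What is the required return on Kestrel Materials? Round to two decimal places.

Mean R_i = (-10.6 − 5.6 + 13.1 − 9.8 − 7.1 + 14.6) / 6 = -0.9000%
Mean R_m = (-7.7 − 2.7 + 8.1 − 7.9 − 7.0 + 9.2) / 6 = -1.3333%
Σ(R_i − R̄_i)(R_m − R̄_m) = 457.0900  ⇒  Cov = 457.0900 / 6 = 76.1817
Σ(R_m − R̄_m)² = 317.5733  ⇒  Var(R_m) = 317.5733 / 6 = 52.9289
β = Cov / Var(R_m) = 76.1817 / 52.9289 = 1.4393
E(R) = R_f + β × MRP = 2.94% + 1.4393 × 4.32% = 9.16%

9.16%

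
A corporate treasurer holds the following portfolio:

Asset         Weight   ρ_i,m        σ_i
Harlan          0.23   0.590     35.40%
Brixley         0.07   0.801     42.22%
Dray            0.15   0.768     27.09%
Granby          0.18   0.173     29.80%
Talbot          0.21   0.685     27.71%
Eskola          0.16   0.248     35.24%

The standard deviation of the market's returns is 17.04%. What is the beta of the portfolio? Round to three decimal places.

0.974

β_Harlan = 0.590 × 35.40% / 17.04% = 1.2257
β_Brixley = 0.801 × 42.22% / 17.04% = 1.9846
β_Dray = 0.768 × 27.09% / 17.04% = 1.2210
β_Granby = 0.173 × 29.80% / 17.04% = 0.3025
β_Talbot = 0.685 × 27.71% / 17.04% = 1.1139
β_Eskola = 0.248 × 35.24% / 17.04% = 0.5129
β_P = Σ w_i β_i = 0.23×1.2257 + 0.07×1.9846 + 0.15×1.2210 + 0.18×0.3025 + 0.21×1.1139 + 0.16×0.5129 = 0.9744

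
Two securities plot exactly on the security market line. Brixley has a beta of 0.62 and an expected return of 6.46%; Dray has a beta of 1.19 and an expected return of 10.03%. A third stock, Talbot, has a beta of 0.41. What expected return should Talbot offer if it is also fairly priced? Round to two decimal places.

MRP (SML slope) = (10.03% − 6.46%) / (1.19 − 0.62) = 3.57% / 0.57 = 6.2632%
R_f (intercept) = 6.46% − 0.62 × 6.2632% = 2.5768%
E(R_Talbot) = R_f + β × MRP = 2.5768% + 0.41 × 6.2632% = 5.14%

5.14%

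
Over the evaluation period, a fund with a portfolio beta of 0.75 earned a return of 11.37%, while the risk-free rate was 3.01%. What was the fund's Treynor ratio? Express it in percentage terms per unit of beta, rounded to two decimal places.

Treynor = (R_P − R_f) / β_P = (11.37% − 3.01%) / 0.7500 = 8.36% / 0.7500 = 11.15%

11.15%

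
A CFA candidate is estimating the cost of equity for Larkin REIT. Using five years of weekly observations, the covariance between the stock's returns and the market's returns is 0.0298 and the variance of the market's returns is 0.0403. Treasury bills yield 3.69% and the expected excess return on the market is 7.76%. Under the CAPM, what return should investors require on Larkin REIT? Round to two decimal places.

9.43%

β = Cov(R_i, R_m) / Var(R_m) = 0.0298 / 0.0403 = 0.7395
E(R) = R_f + β × MRP = 3.69% + 0.7395 × 7.76% = 9.43%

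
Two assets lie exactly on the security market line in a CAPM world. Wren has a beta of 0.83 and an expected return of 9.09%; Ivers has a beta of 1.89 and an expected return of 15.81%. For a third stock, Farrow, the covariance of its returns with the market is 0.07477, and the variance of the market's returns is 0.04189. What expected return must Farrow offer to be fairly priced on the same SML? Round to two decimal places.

MRP = (15.81% − 9.09%) / (1.89 − 0.83) = 6.3396%
R_f = 9.09% − 0.83 × 6.3396% = 3.8281%
β_Farrow = Cov / Var(R_m) = 0.07477 / 0.04189 = 1.7849
E(R_Farrow) = R_f + β × MRP = 3.8281% + 1.7849 × 6.3396% = 15.14%

15.14%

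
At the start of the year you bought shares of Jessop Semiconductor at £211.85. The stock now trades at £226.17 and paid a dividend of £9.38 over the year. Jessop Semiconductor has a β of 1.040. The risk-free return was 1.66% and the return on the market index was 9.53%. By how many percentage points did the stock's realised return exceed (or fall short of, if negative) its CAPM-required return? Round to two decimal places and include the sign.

Realised HPR = (P1 + D1 − P0) / P0 = (226.17 + 9.38 − 211.85) / 211.85 = 23.70 / 211.85 = 11.1872%
MRP = 9.53% − 1.66% = 7.87%
CAPM required = R_f + β·MRP = 1.66% + 1.040 × 7.87% = 9.84480%
α = realised − required = 11.1872% − 9.84480% = +1.34%

+1.34%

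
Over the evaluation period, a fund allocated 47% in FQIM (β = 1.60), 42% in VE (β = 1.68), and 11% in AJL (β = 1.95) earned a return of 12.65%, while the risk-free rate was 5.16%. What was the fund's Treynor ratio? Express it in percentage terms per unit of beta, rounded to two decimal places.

β_P = 0.47×1.60 + 0.42×1.68 + 0.11×1.95 = 1.6721
Treynor = (R_P − R_f) / β_P = (12.65% − 5.16%) / 1.6721 = 7.49% / 1.6721 = 4.48%

4.48%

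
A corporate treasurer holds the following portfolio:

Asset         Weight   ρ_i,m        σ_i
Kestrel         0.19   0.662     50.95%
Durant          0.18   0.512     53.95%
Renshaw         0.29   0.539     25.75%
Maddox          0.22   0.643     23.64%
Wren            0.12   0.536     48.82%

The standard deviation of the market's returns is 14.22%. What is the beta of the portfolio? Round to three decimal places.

β_Kestrel = 0.662 × 50.95% / 14.22% = 2.3719
β_Durant = 0.512 × 53.95% / 14.22% = 1.9425
β_Renshaw = 0.539 × 25.75% / 14.22% = 0.9760
β_Maddox = 0.643 × 23.64% / 14.22% = 1.0690
β_Wren = 0.536 × 48.82% / 14.22% = 1.8402
β_P = Σ w_i β_i = 0.19×2.3719 + 0.18×1.9425 + 0.29×0.9760 + 0.22×1.0690 + 0.12×1.8402 = 1.5394

1.539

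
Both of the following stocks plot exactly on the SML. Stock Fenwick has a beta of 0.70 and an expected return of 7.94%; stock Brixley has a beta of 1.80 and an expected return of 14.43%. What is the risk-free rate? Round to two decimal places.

3.81%

Both satisfy E(R) = R_f + β·MRP, so the slope of the SML is
MRP = (14.43% − 7.94%) / (1.80 − 0.70) = 6.49% / 1.10 = 5.9000%
R_f = E(R_Fenwick) − β_Fenwick·MRP = 7.94% − 0.70 × 5.9000% = 3.8100%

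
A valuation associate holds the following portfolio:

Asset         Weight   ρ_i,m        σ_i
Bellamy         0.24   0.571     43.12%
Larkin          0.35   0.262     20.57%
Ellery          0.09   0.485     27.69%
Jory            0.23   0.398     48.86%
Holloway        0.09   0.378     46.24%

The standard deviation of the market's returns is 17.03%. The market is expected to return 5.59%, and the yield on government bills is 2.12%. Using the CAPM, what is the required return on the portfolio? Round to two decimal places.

5.19%

β_Bellamy = 0.571 × 43.12% / 17.03% = 1.4458
β_Larkin = 0.262 × 20.57% / 17.03% = 0.3165
β_Ellery = 0.485 × 27.69% / 17.03% = 0.7886
β_Jory = 0.398 × 48.86% / 17.03% = 1.1419
β_Holloway = 0.378 × 46.24% / 17.03% = 1.0263
β_P = Σ w_i β_i = 0.24×1.4458 + 0.35×0.3165 + 0.09×0.7886 + 0.23×1.1419 + 0.09×1.0263 = 0.8837
MRP = 5.59% − 2.12% = 3.47%
E(R_P) = R_f + β_P × MRP = 2.12% + 0.8837 × 3.47% = 5.19%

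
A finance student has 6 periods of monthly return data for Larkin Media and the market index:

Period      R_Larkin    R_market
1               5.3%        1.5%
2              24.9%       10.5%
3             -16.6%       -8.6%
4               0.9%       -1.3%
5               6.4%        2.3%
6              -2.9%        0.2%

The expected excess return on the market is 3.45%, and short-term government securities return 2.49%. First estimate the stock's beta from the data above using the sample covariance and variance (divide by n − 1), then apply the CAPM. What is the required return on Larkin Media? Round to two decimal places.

9.96%

Mean R_i = (5.3 + 24.9 − 16.6 + 0.9 + 6.4 − 2.9) / 6 = 3.0000%
Mean R_m = (1.5 + 10.5 − 8.6 − 1.3 + 2.3 + 0.2) / 6 = 0.7667%
Σ(R_i − R̄_i)(R_m − R̄_m) = 411.3300  ⇒  Cov = 411.3300 / 5 = 82.2660
Σ(R_m − R̄_m)² = 189.9533  ⇒  Var(R_m) = 189.9533 / 5 = 37.9907
β = Cov / Var(R_m) = 82.2660 / 37.9907 = 2.1654
E(R) = R_f + β × MRP = 2.49% + 2.1654 × 3.45% = 9.96%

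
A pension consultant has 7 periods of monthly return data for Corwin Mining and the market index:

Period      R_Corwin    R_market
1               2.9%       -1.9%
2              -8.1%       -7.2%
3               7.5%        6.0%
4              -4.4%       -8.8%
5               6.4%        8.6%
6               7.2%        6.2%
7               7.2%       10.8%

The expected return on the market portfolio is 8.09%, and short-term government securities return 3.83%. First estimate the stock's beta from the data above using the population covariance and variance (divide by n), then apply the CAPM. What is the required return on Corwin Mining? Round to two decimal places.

Mean R_i = (2.9 − 8.1 + 7.5 − 4.4 + 6.4 + 7.2 + 7.2) / 7 = 2.6714%
Mean R_m = (-1.9 − 7.2 + 6.0 − 8.8 + 8.6 + 6.2 + 10.8) / 7 = 1.9571%
Σ(R_i − R̄_i)(R_m − R̄_m) = 277.3714  ⇒  Cov = 277.3714 / 7 = 39.6245
Σ(R_m − R̄_m)² = 371.1171  ⇒  Var(R_m) = 371.1171 / 7 = 53.0167
β = Cov / Var(R_m) = 39.6245 / 53.0167 = 0.7474
MRP = 8.09% − 3.83% = 4.26%
E(R) = R_f + β × MRP = 3.83% + 0.7474 × 4.26% = 7.01%

7.01%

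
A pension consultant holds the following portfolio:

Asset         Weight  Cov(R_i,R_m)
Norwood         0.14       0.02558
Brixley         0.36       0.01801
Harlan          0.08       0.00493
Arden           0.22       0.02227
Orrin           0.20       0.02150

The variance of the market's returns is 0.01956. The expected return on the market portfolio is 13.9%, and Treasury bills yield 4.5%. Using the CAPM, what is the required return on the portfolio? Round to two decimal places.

β_Norwood = 0.02558 / 0.01956 = 1.3078
β_Brixley = 0.01801 / 0.01956 = 0.9208
β_Harlan = 0.00493 / 0.01956 = 0.2520
β_Arden = 0.02227 / 0.01956 = 1.1385
β_Orrin = 0.02150 / 0.01956 = 1.0992
β_P = Σ w_i β_i = 0.14×1.3078 + 0.36×0.9208 + 0.08×0.2520 + 0.22×1.1385 + 0.20×1.0992 = 1.0051
MRP = 13.9% − 4.5% = 9.40%
E(R_P) = R_f + β_P × MRP = 4.5% + 1.0051 × 9.4% = 13.95%

13.95%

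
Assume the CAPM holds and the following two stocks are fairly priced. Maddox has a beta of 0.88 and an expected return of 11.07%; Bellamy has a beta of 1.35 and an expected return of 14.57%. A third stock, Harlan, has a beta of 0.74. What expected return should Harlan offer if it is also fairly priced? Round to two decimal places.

10.03%

MRP (SML slope) = (14.57% − 11.07%) / (1.35 − 0.88) = 3.50% / 0.47 = 7.4468%
R_f (intercept) = 11.07% − 0.88 × 7.4468% = 4.5168%
E(R_Harlan) = R_f + β × MRP = 4.5168% + 0.74 × 7.4468% = 10.03%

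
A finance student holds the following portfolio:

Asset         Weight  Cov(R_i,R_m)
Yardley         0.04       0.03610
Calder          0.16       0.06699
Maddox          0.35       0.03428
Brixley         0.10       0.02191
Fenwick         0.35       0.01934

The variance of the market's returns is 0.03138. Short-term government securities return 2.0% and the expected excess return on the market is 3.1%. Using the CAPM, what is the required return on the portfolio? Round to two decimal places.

5.27%

β_Yardley = 0.03610 / 0.03138 = 1.1504
β_Calder = 0.06699 / 0.03138 = 2.1348
β_Maddox = 0.03428 / 0.03138 = 1.0924
β_Brixley = 0.02191 / 0.03138 = 0.6982
β_Fenwick = 0.01934 / 0.03138 = 0.6163
β_P = Σ w_i β_i = 0.04×1.1504 + 0.16×2.1348 + 0.35×1.0924 + 0.10×0.6982 + 0.35×0.6163 = 1.0554
E(R_P) = R_f + β_P × MRP = 2.0% + 1.0554 × 3.1% = 5.27%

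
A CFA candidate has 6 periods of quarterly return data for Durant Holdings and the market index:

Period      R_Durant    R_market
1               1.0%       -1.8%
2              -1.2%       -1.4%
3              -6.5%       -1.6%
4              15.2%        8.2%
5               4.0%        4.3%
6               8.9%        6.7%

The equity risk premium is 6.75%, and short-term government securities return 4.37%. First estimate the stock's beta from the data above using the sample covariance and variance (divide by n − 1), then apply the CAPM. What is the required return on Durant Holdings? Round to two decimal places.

Mean R_i = (1.0 − 1.2 − 6.5 + 15.2 + 4.0 + 8.9) / 6 = 3.5667%
Mean R_m = (-1.8 − 1.4 − 1.6 + 8.2 + 4.3 + 6.7) / 6 = 2.4000%
Σ(R_i − R̄_i)(R_m − R̄_m) = 160.3900  ⇒  Cov = 160.3900 / 5 = 32.0780
Σ(R_m − R̄_m)² = 103.8200  ⇒  Var(R_m) = 103.8200 / 5 = 20.7640
β = Cov / Var(R_m) = 32.0780 / 20.7640 = 1.5449
E(R) = R_f + β × MRP = 4.37% + 1.5449 × 6.75% = 14.80%

14.80%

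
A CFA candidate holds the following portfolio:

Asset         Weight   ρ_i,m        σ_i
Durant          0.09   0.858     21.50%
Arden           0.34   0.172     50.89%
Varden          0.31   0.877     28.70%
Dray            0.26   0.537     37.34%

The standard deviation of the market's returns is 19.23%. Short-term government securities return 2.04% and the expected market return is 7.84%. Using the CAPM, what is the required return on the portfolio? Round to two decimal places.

β_Durant = 0.858 × 21.50% / 19.23% = 0.9593
β_Arden = 0.172 × 50.89% / 19.23% = 0.4552
β_Varden = 0.877 × 28.70% / 19.23% = 1.3089
β_Dray = 0.537 × 37.34% / 19.23% = 1.0427
β_P = Σ w_i β_i = 0.09×0.9593 + 0.34×0.4552 + 0.31×1.3089 + 0.26×1.0427 = 0.9180
MRP = 7.84% − 2.04% = 5.80%
E(R_P) = R_f + β_P × MRP = 2.04% + 0.9180 × 5.80% = 7.36%

7.36%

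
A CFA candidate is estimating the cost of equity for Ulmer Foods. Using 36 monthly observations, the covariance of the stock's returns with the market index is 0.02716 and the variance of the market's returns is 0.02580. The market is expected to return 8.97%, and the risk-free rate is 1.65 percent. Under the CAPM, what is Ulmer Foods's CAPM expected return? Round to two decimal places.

9.36%

β = Cov(R_i, R_m) / Var(R_m) = 0.02716 / 0.02580 = 1.0527
MRP = 8.97% − 1.65% = 7.32%
E(R) = R_f + β × MRP = 1.65% + 1.0527 × 7.32% = 9.36%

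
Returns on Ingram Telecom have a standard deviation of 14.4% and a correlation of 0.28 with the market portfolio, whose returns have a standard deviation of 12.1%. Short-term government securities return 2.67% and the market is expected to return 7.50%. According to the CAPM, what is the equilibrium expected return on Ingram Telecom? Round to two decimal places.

β = ρ × σ_i / σ_m = 0.28 × 14.4% / 12.1% = 0.3332
MRP = 7.50% − 2.67% = 4.83%
E(R) = 2.67% + 0.3332 × 4.83% = 4.28%

4.28%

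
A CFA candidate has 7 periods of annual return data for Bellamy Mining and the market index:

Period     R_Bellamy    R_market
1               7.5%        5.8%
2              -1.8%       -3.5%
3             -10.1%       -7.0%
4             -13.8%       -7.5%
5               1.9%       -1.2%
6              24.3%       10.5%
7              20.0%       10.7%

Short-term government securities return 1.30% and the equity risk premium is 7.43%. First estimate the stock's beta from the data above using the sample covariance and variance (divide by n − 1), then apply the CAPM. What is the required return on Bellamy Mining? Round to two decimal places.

14.60%

Mean R_i = (7.5 − 1.8 − 10.1 − 13.8 + 1.9 + 24.3 + 20.0) / 7 = 4.0000%
Mean R_m = (5.8 − 3.5 − 7.0 − 7.5 − 1.2 + 10.5 + 10.7) / 7 = 1.1143%
Σ(R_i − R̄_i)(R_m − R̄_m) = 659.6700  ⇒  Cov = 659.6700 / 6 = 109.9450
Σ(R_m − R̄_m)² = 368.6286  ⇒  Var(R_m) = 368.6286 / 6 = 61.4381
β = Cov / Var(R_m) = 109.9450 / 61.4381 = 1.7895
E(R) = R_f + β × MRP = 1.30% + 1.7895 × 7.43% = 14.60%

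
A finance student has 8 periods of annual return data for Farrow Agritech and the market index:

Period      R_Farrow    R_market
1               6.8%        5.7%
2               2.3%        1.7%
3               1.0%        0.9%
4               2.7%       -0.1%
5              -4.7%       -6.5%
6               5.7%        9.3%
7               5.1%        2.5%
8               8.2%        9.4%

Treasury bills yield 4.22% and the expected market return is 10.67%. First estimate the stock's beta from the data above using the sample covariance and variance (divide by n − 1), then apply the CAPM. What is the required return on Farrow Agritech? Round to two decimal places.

Mean R_i = (6.8 + 2.3 + 1.0 + 2.7 − 4.7 + 5.7 + 5.1 + 8.2) / 8 = 3.3875%
Mean R_m = (5.7 + 1.7 + 0.9 − 0.1 − 6.5 + 9.3 + 2.5 + 9.4) / 8 = 2.8625%
Σ(R_i − R̄_i)(R_m − R̄_m) = 139.1163  ⇒  Cov = 139.1163 / 7 = 19.8738
Σ(R_m − R̄_m)² = 193.9988  ⇒  Var(R_m) = 193.9988 / 7 = 27.7141
β = Cov / Var(R_m) = 19.8738 / 27.7141 = 0.7171
MRP = 10.67% − 4.22% = 6.45%
E(R) = R_f + β × MRP = 4.22% + 0.7171 × 6.45% = 8.85%

8.85%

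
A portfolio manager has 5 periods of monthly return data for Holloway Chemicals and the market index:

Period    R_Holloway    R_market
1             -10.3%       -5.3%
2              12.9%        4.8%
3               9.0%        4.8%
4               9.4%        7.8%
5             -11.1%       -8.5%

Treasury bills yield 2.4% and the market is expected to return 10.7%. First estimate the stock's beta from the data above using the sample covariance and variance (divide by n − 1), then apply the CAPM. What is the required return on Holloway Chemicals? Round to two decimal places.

Mean R_i = (-10.3 + 12.9 + 9.0 + 9.4 − 11.1) / 5 = 1.9800%
Mean R_m = (-5.3 + 4.8 + 4.8 + 7.8 − 8.5) / 5 = 0.7200%
Σ(R_i − R̄_i)(R_m − R̄_m) = 320.2520  ⇒  Cov = 320.2520 / 4 = 80.0630
Σ(R_m − R̄_m)² = 204.6680  ⇒  Var(R_m) = 204.6680 / 4 = 51.1670
β = Cov / Var(R_m) = 80.0630 / 51.1670 = 1.5647
MRP = 10.7% − 2.4% = 8.30%
E(R) = R_f + β × MRP = 2.4% + 1.5647 × 8.3% = 15.39%

15.39%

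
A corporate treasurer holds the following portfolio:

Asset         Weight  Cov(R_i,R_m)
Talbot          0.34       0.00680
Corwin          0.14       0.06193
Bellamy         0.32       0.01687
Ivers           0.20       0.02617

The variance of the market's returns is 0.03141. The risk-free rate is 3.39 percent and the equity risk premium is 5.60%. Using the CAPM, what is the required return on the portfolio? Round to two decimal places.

7.24%

β_Talbot = 0.00680 / 0.03141 = 0.2165
β_Corwin = 0.06193 / 0.03141 = 1.9717
β_Bellamy = 0.01687 / 0.03141 = 0.5371
β_Ivers = 0.02617 / 0.03141 = 0.8332
β_P = Σ w_i β_i = 0.34×0.2165 + 0.14×1.9717 + 0.32×0.5371 + 0.20×0.8332 = 0.6882
E(R_P) = R_f + β_P × MRP = 3.39% + 0.6882 × 5.60% = 7.24%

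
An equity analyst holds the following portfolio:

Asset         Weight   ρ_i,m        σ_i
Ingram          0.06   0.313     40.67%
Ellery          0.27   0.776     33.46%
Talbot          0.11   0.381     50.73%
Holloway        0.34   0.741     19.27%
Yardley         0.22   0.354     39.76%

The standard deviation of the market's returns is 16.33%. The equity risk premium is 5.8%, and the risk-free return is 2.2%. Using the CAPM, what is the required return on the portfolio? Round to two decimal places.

β_Ingram = 0.313 × 40.67% / 16.33% = 0.7795
β_Ellery = 0.776 × 33.46% / 16.33% = 1.5900
β_Talbot = 0.381 × 50.73% / 16.33% = 1.1836
β_Holloway = 0.741 × 19.27% / 16.33% = 0.8744
β_Yardley = 0.354 × 39.76% / 16.33% = 0.8619
β_P = Σ w_i β_i = 0.06×0.7795 + 0.27×1.5900 + 0.11×1.1836 + 0.34×0.8744 + 0.22×0.8619 = 1.0932
E(R_P) = R_f + β_P × MRP = 2.2% + 1.0932 × 5.8% = 8.54%

8.54%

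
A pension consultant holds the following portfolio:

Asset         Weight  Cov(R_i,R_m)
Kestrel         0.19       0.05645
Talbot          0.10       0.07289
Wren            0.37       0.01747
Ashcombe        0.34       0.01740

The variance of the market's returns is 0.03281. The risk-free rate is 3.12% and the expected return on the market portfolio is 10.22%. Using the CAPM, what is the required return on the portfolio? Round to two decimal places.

9.70%

β_Kestrel = 0.05645 / 0.03281 = 1.7205
β_Talbot = 0.07289 / 0.03281 = 2.2216
β_Wren = 0.01747 / 0.03281 = 0.5325
β_Ashcombe = 0.01740 / 0.03281 = 0.5303
β_P = Σ w_i β_i = 0.19×1.7205 + 0.10×2.2216 + 0.37×0.5325 + 0.34×0.5303 = 0.9264
MRP = 10.22% − 3.12% = 7.10%
E(R_P) = R_f + β_P × MRP = 3.12% + 0.9264 × 7.10% = 9.70%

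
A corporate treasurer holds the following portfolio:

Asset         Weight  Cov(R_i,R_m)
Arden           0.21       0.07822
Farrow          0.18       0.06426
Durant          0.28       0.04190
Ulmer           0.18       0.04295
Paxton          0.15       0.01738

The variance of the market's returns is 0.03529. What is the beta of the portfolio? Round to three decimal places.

β_Arden = 0.07822 / 0.03529 = 2.2165
β_Farrow = 0.06426 / 0.03529 = 1.8209
β_Durant = 0.04190 / 0.03529 = 1.1873
β_Ulmer = 0.04295 / 0.03529 = 1.2171
β_Paxton = 0.01738 / 0.03529 = 0.4925
β_P = Σ w_i β_i = 0.21×2.2165 + 0.18×1.8209 + 0.28×1.1873 + 0.18×1.2171 + 0.15×0.4925 = 1.4186

1.419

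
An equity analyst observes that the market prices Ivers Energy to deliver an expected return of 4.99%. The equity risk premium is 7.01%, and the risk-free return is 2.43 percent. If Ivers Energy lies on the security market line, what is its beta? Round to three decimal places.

β = (E(R) − R_f) / MRP = (4.99% − 2.43%) / 7.01% = 2.56% / 7.01% = 0.365

0.365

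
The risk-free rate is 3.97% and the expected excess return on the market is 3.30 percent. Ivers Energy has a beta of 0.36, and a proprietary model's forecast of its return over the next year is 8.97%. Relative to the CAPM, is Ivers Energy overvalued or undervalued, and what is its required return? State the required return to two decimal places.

Required return = R_f + β·MRP = 3.97% + 0.36 × 3.30% = 5.16%
Forecast 8.97% > required 5.16% → the stock plots above the SML → undervalued.

Undervalued; required return 5.16%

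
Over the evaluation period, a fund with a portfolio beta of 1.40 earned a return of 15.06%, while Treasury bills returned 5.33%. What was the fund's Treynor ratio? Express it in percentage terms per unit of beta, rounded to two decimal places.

Treynor = (R_P − R_f) / β_P = (15.06% − 5.33%) / 1.4000 = 9.73% / 1.4000 = 6.95%

6.95%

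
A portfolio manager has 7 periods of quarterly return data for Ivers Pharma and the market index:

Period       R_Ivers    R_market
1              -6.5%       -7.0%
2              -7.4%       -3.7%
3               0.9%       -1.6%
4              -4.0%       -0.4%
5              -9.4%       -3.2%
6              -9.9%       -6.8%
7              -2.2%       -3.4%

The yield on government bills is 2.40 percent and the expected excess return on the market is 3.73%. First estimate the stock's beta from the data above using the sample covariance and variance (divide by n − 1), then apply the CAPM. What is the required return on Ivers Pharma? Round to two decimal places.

5.95%

Mean R_i = (-6.5 − 7.4 + 0.9 − 4.0 − 9.4 − 9.9 − 2.2) / 7 = -5.5000%
Mean R_m = (-7.0 − 3.7 − 1.6 − 0.4 − 3.2 − 6.8 − 3.4) / 7 = -3.7286%
Σ(R_i − R̄_i)(R_m − R̄_m) = 34.3700  ⇒  Cov = 34.3700 / 6 = 5.7283
Σ(R_m − R̄_m)² = 36.1343  ⇒  Var(R_m) = 36.1343 / 6 = 6.0224
β = Cov / Var(R_m) = 5.7283 / 6.0224 = 0.9512
E(R) = R_f + β × MRP = 2.40% + 0.9512 × 3.73% = 5.95%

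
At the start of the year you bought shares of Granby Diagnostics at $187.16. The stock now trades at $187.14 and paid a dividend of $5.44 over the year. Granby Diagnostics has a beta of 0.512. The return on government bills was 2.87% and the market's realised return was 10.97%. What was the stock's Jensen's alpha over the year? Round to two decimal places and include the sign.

-4.12%

Realised HPR = (P1 + D1 − P0) / P0 = (187.14 + 5.44 − 187.16) / 187.16 = 5.42 / 187.16 = 2.8959%
MRP = 10.97% − 2.87% = 8.10%
CAPM required = R_f + β·MRP = 2.87% + 0.512 × 8.10% = 7.01720%
α = realised − required = 2.8959% − 7.01720% = -4.12%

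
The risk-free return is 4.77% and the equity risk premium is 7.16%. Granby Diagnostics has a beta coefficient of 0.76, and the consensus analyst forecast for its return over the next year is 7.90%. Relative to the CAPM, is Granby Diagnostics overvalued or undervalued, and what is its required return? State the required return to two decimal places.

Overvalued; required return 10.21%

Required return = R_f + β·MRP = 4.77% + 0.76 × 7.16% = 10.21%
Forecast 7.90% < required 10.21% → the stock plots below the SML → overvalued.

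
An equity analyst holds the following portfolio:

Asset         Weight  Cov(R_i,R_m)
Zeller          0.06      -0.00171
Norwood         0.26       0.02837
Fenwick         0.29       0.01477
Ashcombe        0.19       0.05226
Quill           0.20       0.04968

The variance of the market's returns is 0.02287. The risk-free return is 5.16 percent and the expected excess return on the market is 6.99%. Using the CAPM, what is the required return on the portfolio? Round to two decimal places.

β_Zeller = -0.00171 / 0.02287 = -0.0748
β_Norwood = 0.02837 / 0.02287 = 1.2405
β_Fenwick = 0.01477 / 0.02287 = 0.6458
β_Ashcombe = 0.05226 / 0.02287 = 2.2851
β_Quill = 0.04968 / 0.02287 = 2.1723
β_P = Σ w_i β_i = 0.06×-0.0748 + 0.26×1.2405 + 0.29×0.6458 + 0.19×2.2851 + 0.20×2.1723 = 1.3740
E(R_P) = R_f + β_P × MRP = 5.16% + 1.3740 × 6.99% = 14.76%

14.76%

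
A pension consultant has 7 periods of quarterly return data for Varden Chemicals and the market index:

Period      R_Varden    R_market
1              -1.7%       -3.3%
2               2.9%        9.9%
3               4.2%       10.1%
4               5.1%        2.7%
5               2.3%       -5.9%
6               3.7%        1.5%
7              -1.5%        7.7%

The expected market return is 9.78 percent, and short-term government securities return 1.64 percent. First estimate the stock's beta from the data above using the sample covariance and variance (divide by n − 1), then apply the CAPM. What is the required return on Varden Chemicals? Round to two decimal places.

Mean R_i = (-1.7 + 2.9 + 4.2 + 5.1 + 2.3 + 3.7 − 1.5) / 7 = 2.1429%
Mean R_m = (-3.3 + 9.9 + 10.1 + 2.7 − 5.9 + 1.5 + 7.7) / 7 = 3.2429%
Σ(R_i − R̄_i)(R_m − R̄_m) = 22.2971  ⇒  Cov = 22.2971 / 6 = 3.7162
Σ(R_m − R̄_m)² = 240.9371  ⇒  Var(R_m) = 240.9371 / 6 = 40.1562
β = Cov / Var(R_m) = 3.7162 / 40.1562 = 0.0925
MRP = 9.78% − 1.64% = 8.14%
E(R) = R_f + β × MRP = 1.64% + 0.0925 × 8.14% = 2.39%

2.39%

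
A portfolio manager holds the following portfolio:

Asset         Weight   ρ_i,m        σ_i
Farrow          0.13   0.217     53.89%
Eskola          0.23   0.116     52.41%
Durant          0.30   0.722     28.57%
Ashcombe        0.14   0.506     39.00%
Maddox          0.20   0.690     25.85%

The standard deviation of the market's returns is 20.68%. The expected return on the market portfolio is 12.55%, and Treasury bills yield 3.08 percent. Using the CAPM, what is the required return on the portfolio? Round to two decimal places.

β_Farrow = 0.217 × 53.89% / 20.68% = 0.5655
β_Eskola = 0.116 × 52.41% / 20.68% = 0.2940
β_Durant = 0.722 × 28.57% / 20.68% = 0.9975
β_Ashcombe = 0.506 × 39.00% / 20.68% = 0.9543
β_Maddox = 0.690 × 25.85% / 20.68% = 0.8625
β_P = Σ w_i β_i = 0.13×0.5655 + 0.23×0.2940 + 0.30×0.9975 + 0.14×0.9543 + 0.20×0.8625 = 0.7465
MRP = 12.55% − 3.08% = 9.47%
E(R_P) = R_f + β_P × MRP = 3.08% + 0.7465 × 9.47% = 10.15%

10.15%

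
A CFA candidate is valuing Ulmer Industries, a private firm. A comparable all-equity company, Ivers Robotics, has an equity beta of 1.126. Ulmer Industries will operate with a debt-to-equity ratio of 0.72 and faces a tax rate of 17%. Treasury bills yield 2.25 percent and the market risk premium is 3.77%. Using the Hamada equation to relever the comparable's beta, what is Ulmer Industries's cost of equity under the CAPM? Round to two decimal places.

9.03%

β_L = β_U × [1 + (1 − t)(D/E)] = 1.126 × [1 + (1 − 0.17) × 0.72]
    = 1.126 × [1 + 0.83 × 0.72] = 1.126 × 1.5976 = 1.7989
E(R) = R_f + β_L × MRP = 2.25% + 1.7989 × 3.77% = 9.03%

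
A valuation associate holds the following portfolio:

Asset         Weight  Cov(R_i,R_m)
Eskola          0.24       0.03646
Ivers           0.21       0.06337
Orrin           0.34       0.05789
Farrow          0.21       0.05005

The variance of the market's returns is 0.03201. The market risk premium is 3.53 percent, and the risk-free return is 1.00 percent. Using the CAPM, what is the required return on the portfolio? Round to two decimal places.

β_Eskola = 0.03646 / 0.03201 = 1.1390
β_Ivers = 0.06337 / 0.03201 = 1.9797
β_Orrin = 0.05789 / 0.03201 = 1.8085
β_Farrow = 0.05005 / 0.03201 = 1.5636
β_P = Σ w_i β_i = 0.24×1.1390 + 0.21×1.9797 + 0.34×1.8085 + 0.21×1.5636 = 1.6323
E(R_P) = R_f + β_P × MRP = 1.00% + 1.6323 × 3.53% = 6.76%

6.76%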